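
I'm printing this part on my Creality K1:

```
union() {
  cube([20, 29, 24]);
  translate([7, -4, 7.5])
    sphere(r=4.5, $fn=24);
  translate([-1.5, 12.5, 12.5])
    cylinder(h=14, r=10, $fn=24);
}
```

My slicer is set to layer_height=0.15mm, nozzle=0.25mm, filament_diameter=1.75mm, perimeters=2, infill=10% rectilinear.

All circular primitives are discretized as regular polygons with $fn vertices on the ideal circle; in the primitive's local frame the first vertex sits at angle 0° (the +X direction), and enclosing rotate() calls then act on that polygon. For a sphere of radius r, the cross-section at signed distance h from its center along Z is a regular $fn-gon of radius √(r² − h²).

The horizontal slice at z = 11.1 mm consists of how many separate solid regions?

2

At z = 11.1 mm: the cube (footprint 20×29) is included at this height; the sphere at (7, -4): section is a regular 24-gon, circumradius = √(r²−h²) = √(4.5²−3.6²) = 2.700; the cylinder at (-1.5, 12.5) is absent (z outside [12.5, 26.5]); Combining (union): the 2 present regions are separate (no shared area or edge), so areas and boundary lengths simply add and each stays a separate island — 2 connected regions. The result has 2 disconnected regions.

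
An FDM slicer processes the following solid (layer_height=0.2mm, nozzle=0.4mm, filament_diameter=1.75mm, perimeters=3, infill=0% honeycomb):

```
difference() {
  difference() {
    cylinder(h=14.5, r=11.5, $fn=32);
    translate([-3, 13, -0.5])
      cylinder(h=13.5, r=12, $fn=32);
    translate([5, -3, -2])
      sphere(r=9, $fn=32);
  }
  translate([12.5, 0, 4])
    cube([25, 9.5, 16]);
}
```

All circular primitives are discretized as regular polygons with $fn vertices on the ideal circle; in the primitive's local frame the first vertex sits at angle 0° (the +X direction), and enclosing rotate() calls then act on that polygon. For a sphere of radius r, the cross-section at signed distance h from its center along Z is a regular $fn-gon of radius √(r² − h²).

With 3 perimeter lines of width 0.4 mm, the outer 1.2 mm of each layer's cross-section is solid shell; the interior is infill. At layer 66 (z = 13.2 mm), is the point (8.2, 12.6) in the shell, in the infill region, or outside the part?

At z = 13.2 mm: the r=11.5 cylinder gives a regular 32-gon of circumradius 11.5 (constant along its height); the cylinder at (-3, 13) is absent (z outside [-0.5, 13]); the sphere at (5, -3) is not intersected at this z (|z−center|=15.200 > r=9); After the difference (first − rest): none of the subtracted shapes is present at this height, so the r=11.5 cylinder is unchanged — 1 connected region; the cube at (12.5, 0) (footprint 25×9.5) is included at this height; Subtracting the remaining from the first: starting from that combined region, the 25×9.5 cube at (12.5, 0) misses the remaining region (no effect) — 1 connected region. Overall, the cross-section is a single solid region. The nearest boundary edge runs (4.40, 10.62)→(6.39, 9.56); distance from the point to it = 3.54 mm. The point is not inside any of the regions above, so it lies outside the cross-section (3.54 mm from the nearest boundary).

outside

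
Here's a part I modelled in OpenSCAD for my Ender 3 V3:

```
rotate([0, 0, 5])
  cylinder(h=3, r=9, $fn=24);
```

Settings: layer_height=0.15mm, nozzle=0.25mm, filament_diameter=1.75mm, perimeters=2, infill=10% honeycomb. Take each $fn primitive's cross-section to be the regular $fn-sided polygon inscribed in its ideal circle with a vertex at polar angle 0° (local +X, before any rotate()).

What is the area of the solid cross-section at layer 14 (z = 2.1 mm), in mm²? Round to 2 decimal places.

At z = 2.1 mm: the r=9 cylinder gives a regular 24-gon of circumradius 9 (constant along its height) (area = (24/2)·9.000²·sin(360°/24) = 251.57 mm²); (whole slice rotated 5° about Z — lengths, areas and connectivity unchanged). Overall, the cross-section is a single solid region. Net area = 251.57 mm².

251.57 mm²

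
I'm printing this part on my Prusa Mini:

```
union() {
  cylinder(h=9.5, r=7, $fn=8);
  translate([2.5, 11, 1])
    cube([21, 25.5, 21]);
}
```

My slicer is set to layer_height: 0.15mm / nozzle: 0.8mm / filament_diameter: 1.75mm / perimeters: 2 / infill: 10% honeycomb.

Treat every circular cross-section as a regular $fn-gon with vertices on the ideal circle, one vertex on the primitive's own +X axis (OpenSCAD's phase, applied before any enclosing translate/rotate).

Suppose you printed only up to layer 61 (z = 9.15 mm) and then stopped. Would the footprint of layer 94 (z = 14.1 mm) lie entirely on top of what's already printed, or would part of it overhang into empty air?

entirely on top

Compare the two slices. At z = 9.15: the r=7 cylinder contributes a regular 8-gon of circumradius 7 (area = (8/2)·7.000²·sin(360°/8) = 138.59 mm²); the cube at (2.5, 11) (footprint 21×25.5) is included at this height (area 535.50 mm²); Combining (union): the 2 present regions are separate (no shared area or edge), so areas and boundary lengths simply add and each stays a separate island — area = 674.09 mm². At z = 14.1: the cylinder does not reach this height (z outside [0, 9.5]); the cube at (2.5, 11) (footprint 21×25.5) is included at this height (area 535.50 mm²); Combining (union): only the 21×25.5 cube at (2.5, 11) is present, so the union is just that shape — area = 535.50 mm². Checking containment: the cross-section at z = 14.1 is a subset of the cross-section at z = 9.15.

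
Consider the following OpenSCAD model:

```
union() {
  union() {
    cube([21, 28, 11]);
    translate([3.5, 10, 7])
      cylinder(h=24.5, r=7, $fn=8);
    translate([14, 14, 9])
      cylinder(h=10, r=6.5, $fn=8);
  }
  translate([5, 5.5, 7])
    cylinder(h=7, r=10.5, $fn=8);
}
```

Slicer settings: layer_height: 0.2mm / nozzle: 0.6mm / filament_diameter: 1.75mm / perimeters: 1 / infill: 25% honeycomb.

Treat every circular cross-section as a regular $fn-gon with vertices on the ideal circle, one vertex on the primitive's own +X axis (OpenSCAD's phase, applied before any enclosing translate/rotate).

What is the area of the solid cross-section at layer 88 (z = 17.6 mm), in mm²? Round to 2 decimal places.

At z = 17.6 mm: the cube is not intersected at this z (z outside [0, 11]); the r=7 cylinder at (3.5, 10) contributes a regular 8-gon of circumradius 7 (area = (8/2)·7.000²·sin(360°/8) = 138.59 mm²); the cylinder at (14, 14): section is a regular 8-gon, circumradius r=6.5 (area = (8/2)·6.500²·sin(360°/8) = 119.50 mm²); Merging all regions: the regions partially overlap — summed areas 258.09 mm² minus the doubly-counted overlap 7.11 mm² gives 250.98 mm² — area = 250.98 mm²; the cylinder at (5, 5.5) is absent (z outside [7, 14]); Combining (union): only that combined region is present, so the union is just that shape — area = 250.98 mm². Overall, the cross-section is a single solid region. Net area = 250.98 mm².

250.98 mm²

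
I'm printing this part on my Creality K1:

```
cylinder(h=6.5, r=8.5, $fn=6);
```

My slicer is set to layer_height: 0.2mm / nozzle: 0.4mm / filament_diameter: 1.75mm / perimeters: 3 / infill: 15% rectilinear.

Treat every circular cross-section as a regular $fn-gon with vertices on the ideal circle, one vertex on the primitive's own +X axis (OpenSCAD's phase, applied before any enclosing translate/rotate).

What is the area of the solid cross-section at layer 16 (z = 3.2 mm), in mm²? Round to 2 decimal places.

187.71 mm²

At z = 3.2 mm: the r=8.5 cylinder contributes a regular 6-gon of circumradius 8.5 (area = (6/2)·8.500²·sin(360°/6) = 187.71 mm²). Overall, the cross-section is a single solid region. Net area = 187.71 mm².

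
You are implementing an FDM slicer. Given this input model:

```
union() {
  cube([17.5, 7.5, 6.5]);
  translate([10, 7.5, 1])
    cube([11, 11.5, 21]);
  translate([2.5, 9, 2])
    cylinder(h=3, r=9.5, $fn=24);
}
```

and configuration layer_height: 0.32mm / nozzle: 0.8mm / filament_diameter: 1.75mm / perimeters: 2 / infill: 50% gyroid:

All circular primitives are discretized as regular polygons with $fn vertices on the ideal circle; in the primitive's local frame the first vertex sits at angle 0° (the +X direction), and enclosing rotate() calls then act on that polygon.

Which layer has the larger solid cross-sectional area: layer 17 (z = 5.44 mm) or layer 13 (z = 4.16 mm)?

Layer 17 (z = 5.44): the 17.5×7.5 cube contributes its full rectangle (area 131.25 mm²); the cube at (10, 7.5) is present — its section is the full 11×11.5 rectangle (area 126.50 mm²); the cylinder at (2.5, 9) is not intersected at this z (z outside [2, 5]); Taking the union: the 2 present regions share edge segments without overlapping in area, so areas simply add but the touching pieces fuse into one outline (the shared edge portions become interior and drop out of the boundary) — area = 257.75 mm². So its area = 257.75 mm². Layer 13 (z = 4.16): the 17.5×7.5 cube contributes its full rectangle (area 131.25 mm²); the cube at (10, 7.5) (footprint 11×11.5) is included at this height (area 126.50 mm²); the cylinder at (2.5, 9): section is a regular 24-gon, circumradius r=9.5 (area = (24/2)·9.500²·sin(360°/24) = 280.30 mm²); Taking the union: the regions partially overlap — summed areas 538.05 mm² minus the doubly-counted overlap 84.32 mm² gives 453.73 mm² — area = 453.73 mm². So its area = 453.73 mm². Layer 13 is larger (453.73 vs 257.75 mm²).

layer 13 (z = 4.16 mm)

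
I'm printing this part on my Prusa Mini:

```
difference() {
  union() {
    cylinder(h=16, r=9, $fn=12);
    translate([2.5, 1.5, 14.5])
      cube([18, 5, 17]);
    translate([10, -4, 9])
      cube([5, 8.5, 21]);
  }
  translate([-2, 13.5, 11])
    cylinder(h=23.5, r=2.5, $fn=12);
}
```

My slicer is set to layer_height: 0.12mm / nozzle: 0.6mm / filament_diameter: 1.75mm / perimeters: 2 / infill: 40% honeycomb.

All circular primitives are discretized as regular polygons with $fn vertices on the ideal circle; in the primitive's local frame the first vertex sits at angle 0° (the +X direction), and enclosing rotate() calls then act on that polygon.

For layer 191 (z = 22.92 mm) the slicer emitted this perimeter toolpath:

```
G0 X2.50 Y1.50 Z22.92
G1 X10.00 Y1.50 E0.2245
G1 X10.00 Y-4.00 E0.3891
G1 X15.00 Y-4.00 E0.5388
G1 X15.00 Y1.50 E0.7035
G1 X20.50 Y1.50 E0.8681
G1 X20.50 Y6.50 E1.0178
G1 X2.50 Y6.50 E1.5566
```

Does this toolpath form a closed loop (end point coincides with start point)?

Start point (G0): (2.50, 1.50). End point (last G1): the path does not return to the start — open.

no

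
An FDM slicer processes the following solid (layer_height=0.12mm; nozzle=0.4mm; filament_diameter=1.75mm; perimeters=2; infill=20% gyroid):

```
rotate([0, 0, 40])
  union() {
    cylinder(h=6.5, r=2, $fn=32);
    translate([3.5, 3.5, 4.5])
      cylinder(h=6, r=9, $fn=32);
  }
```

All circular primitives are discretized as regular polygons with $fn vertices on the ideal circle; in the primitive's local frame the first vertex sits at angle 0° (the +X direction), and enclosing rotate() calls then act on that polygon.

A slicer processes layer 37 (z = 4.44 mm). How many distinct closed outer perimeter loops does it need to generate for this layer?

At z = 4.44 mm: the cylinder: section is a regular 32-gon, circumradius r=2; the cylinder at (3.5, 3.5) is absent (z outside [4.5, 10.5]); Taking the union: only the r=2 cylinder is present, so the union is just that shape — 1 connected region; (whole slice rotated 40° about Z — lengths, areas and connectivity unchanged). The result has 1 disconnected region.

1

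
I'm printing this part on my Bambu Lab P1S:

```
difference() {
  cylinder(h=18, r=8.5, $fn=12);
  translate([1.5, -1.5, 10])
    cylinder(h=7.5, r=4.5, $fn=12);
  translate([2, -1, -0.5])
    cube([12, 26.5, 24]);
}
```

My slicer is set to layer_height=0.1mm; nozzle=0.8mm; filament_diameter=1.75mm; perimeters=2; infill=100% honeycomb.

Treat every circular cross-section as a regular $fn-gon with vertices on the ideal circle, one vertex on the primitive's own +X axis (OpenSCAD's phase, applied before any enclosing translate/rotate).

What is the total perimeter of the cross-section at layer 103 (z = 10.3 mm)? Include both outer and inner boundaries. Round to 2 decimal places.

70.10 mm

At z = 10.3 mm: the cylinder: section is a regular 12-gon, circumradius r=8.5 (perimeter = 2·12·8.500·sin(180°/12) = 52.80 mm); the r=4.5 cylinder at (1.5, -1.5) contributes a regular 12-gon of circumradius 4.5 (perimeter = 2·12·4.500·sin(180°/12) = 27.95 mm); the cube at (2, -1) (footprint 12×26.5) is included at this height (perimeter 77.00 mm); Taking the first minus the rest: starting from the r=8.5 cylinder, the r=4.5 cylinder at (1.5, -1.5) lies wholly inside it (removes its full 60.75 mm² and its 27.95 mm outline becomes a hole wall); the 12×26.5 cube at (2, -1) partially overlaps it — only the 33.08 mm² overlap (of its 318.00 mm²) is removed, clipping the outline — boundary = 70.10 mm. Overall, the cross-section is a single solid region. Total boundary length (outer) = 70.10 mm.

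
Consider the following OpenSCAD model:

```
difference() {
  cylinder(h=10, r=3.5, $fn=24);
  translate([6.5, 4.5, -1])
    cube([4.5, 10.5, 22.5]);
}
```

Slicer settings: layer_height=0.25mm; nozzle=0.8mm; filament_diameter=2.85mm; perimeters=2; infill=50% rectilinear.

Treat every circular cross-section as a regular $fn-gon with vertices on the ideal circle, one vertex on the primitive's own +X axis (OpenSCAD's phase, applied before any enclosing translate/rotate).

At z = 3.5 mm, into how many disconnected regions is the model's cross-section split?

1

At z = 3.5 mm: the r=3.5 cylinder contributes a regular 24-gon of circumradius 3.5; the cube at (6.5, 4.5) is present — its section is the full 4.5×10.5 rectangle; After the difference (first − rest): starting from the r=3.5 cylinder, the 4.5×10.5 cube at (6.5, 4.5) misses the remaining region (no effect) — 1 connected region. The result has 1 disconnected region.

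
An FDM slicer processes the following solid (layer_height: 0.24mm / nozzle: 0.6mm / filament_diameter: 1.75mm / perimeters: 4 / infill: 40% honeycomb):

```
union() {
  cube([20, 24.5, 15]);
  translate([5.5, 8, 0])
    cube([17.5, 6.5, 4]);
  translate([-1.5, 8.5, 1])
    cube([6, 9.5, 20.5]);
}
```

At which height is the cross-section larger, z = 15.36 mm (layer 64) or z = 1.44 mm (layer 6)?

Layer 64 (z = 15.36): the cube is not intersected at this z (z outside [0, 15]); the cube at (5.5, 8) is absent (z outside [0, 4]); the cube at (-1.5, 8.5) is present — its section is the full 6×9.5 rectangle (area 57.00 mm²); Taking the union: only the 6×9.5 cube at (-1.5, 8.5) is present, so the union is just that shape — area = 57.00 mm². So its area = 57.00 mm². Layer 6 (z = 1.44): the cube (footprint 20×24.5) is included at this height (area 490.00 mm²); the cube at (5.5, 8) (footprint 17.5×6.5) is included at this height (area 113.75 mm²); the cube at (-1.5, 8.5) is present — its section is the full 6×9.5 rectangle (area 57.00 mm²); Merging all regions: the regions partially overlap — summed areas 660.75 mm² minus the doubly-counted overlap 137.00 mm² gives 523.75 mm² — area = 523.75 mm². So its area = 523.75 mm². Layer 6 is larger (523.75 vs 57.00 mm²).

layer 6 (z = 1.44 mm)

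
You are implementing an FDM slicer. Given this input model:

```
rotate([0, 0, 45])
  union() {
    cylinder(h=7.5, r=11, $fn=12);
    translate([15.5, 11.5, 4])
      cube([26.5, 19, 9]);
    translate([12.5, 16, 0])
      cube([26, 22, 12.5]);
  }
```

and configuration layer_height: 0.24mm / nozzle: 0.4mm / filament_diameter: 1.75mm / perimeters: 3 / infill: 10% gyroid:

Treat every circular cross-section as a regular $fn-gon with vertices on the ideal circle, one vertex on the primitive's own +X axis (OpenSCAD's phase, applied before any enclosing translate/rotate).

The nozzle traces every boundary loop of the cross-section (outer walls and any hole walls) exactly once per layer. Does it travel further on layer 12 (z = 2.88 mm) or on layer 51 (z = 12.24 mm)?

Layer 12 (z = 2.88): the r=11 cylinder gives a regular 12-gon of circumradius 11 (constant along its height) (perimeter = 2·12·11.000·sin(180°/12) = 68.33 mm); the cube at (15.5, 11.5) is not intersected at this z (z outside [4, 13]); the 26×22 cube at (12.5, 16) contributes its full rectangle (perimeter 96.00 mm); Taking the union: the 2 present regions are separate (no shared area or edge), so areas and boundary lengths simply add and each stays a separate island — boundary = 164.33 mm; (rotated 45° about Z; rotation is an isometry so areas/perimeters/island counts are preserved). So its perimeter = 164.33 mm. Layer 51 (z = 12.24): the cylinder does not reach this height (z outside [0, 7.5]); the cube at (15.5, 11.5) (footprint 26.5×19) is included at this height (perimeter 91.00 mm); the cube at (12.5, 16) (footprint 26×22) is included at this height (perimeter 96.00 mm); Taking the union: the regions partially overlap (shared area 333.50 mm²), so the edge portions inside another operand are dropped and the merged outline is re-measured after clipping — boundary = 112.00 mm; (rotated 45° about Z; rotation is an isometry so areas/perimeters/island counts are preserved). So its perimeter = 112.00 mm. Layer 12 is larger (164.33 vs 112.00 mm).

layer 12 (z = 2.88 mm)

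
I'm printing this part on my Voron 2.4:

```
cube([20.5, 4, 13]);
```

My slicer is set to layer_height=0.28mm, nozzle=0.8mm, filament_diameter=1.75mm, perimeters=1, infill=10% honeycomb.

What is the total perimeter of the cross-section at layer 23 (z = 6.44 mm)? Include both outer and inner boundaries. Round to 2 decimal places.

49.00 mm

At z = 6.44 mm: the 20.5×4 cube contributes its full rectangle (perimeter 49.00 mm). Overall, the cross-section is a single solid region. Total boundary length (outer) = 49.00 mm.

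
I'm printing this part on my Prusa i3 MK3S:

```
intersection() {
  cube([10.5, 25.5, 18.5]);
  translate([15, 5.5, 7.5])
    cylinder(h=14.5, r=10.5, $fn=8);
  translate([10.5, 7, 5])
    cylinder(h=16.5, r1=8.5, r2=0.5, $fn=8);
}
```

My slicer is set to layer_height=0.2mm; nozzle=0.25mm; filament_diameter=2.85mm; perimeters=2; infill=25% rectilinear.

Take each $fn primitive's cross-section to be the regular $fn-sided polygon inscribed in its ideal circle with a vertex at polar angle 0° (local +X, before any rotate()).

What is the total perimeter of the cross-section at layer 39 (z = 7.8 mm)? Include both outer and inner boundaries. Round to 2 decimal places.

At z = 7.8 mm: the cube (footprint 10.5×25.5) is included at this height (perimeter 72.00 mm); the r=10.5 cylinder at (15, 5.5) gives a regular 8-gon of circumradius 10.5 (constant along its height) (perimeter = 2·8·10.500·sin(180°/8) = 64.29 mm); the cone at (10.5, 7) contributes a regular 8-gon of circumradius 7.142 (interpolated between r1=8.5 and r2=0.5 at t=0.170) (perimeter = 2·8·7.142·sin(180°/8) = 43.73 mm); After intersecting: the r=10.5 cylinder at (15, 5.5) partially overlaps the 10.5×25.5 cube; clipping to the common part keeps 61.64 mm²; the cone at (10.5, 7) partially overlaps the running intersection; clipping to the common part keeps 58.78 mm² — boundary = 34.22 mm. Overall, the cross-section is a single solid region. Total boundary length (outer) = 34.22 mm.

34.22 mm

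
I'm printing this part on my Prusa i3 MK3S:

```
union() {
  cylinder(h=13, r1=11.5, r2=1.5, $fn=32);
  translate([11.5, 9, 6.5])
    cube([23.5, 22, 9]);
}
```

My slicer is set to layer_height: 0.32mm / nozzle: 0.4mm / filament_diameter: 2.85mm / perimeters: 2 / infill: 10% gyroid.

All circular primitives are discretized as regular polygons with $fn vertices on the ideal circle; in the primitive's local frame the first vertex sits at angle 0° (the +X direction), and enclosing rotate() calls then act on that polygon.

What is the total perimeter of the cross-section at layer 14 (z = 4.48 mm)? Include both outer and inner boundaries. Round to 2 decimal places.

At z = 4.48 mm: the cone: at t=0.345 of its height the radius interpolates to r₁+(r₂−r₁)t = 8.054, giving a regular 32-gon of that circumradius (perimeter = 2·32·8.054·sin(180°/32) = 50.52 mm); the cube at (11.5, 9) is absent (z outside [6.5, 15.5]); Taking the union: only the cone is present, so the union is just that shape — boundary = 50.52 mm. Overall, the cross-section is a single solid region. Total boundary length (outer) = 50.52 mm.

50.52 mm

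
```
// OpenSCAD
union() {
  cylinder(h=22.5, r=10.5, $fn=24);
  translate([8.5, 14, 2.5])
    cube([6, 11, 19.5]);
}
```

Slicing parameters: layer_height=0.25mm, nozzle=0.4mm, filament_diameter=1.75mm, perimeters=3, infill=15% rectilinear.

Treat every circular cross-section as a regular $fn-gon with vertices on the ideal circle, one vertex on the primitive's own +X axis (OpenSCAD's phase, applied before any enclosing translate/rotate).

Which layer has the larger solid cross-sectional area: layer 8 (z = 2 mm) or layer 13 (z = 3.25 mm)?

layer 13 (z = 3.25 mm)

Layer 8 (z = 2): the cylinder: section is a regular 24-gon, circumradius r=10.5 (area = (24/2)·10.500²·sin(360°/24) = 342.42 mm²); the cube at (8.5, 14) is not intersected at this z (z outside [2.5, 22]); Combining (union): only the r=10.5 cylinder is present, so the union is just that shape — area = 342.42 mm². So its area = 342.42 mm². Layer 13 (z = 3.25): the r=10.5 cylinder gives a regular 24-gon of circumradius 10.5 (constant along its height) (area = (24/2)·10.500²·sin(360°/24) = 342.42 mm²); the cube at (8.5, 14) (footprint 6×11) is included at this height (area 66.00 mm²); Merging all regions: the 2 present regions are separate (no shared area or edge), so areas and boundary lengths simply add and each stays a separate island — area = 408.42 mm². So its area = 408.42 mm². Layer 13 is larger (408.42 vs 342.42 mm²).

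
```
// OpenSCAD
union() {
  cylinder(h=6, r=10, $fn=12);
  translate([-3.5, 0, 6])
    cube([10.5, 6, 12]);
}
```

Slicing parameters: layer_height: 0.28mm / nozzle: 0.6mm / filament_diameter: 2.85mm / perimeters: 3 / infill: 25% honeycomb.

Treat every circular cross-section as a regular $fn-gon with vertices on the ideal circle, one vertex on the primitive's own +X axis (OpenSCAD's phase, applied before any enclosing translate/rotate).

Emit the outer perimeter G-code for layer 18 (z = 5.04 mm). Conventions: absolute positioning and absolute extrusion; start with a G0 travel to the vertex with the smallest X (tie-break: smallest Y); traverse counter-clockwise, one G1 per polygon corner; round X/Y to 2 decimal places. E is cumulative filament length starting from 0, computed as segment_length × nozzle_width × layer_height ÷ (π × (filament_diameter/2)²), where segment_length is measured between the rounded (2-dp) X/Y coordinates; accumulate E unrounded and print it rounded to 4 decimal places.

G0 X-10.00 Y0.00 Z5.04
G1 X-8.66 Y-5.00 E0.1363
G1 X-5.00 Y-8.66 E0.2726
G1 X0.00 Y-10.00 E0.4090
G1 X5.00 Y-8.66 E0.5453
G1 X8.66 Y-5.00 E0.6816
G1 X10.00 Y0.00 E0.8179
G1 X8.66 Y5.00 E0.9542
G1 X5.00 Y8.66 E1.0905
G1 X0.00 Y10.00 E1.2269
G1 X-5.00 Y8.66 E1.3632
G1 X-8.66 Y5.00 E1.4995
G1 X-10.00 Y0.00 E1.6358

At z = 5.04 mm: the r=10 cylinder gives a regular 12-gon of circumradius 10 (constant along its height); the cube at (-3.5, 0) is not intersected at this z (z outside [6, 18]); Combining (union): only the r=10 cylinder is present, so the union is just that shape — 1 connected region. The outline is a single polygon with 12 vertices. Extrusion per mm of travel: 0.6 × 0.28 / (π × 1.425²) = 0.026335. Accumulating E over each segment gives final E = 1.6358.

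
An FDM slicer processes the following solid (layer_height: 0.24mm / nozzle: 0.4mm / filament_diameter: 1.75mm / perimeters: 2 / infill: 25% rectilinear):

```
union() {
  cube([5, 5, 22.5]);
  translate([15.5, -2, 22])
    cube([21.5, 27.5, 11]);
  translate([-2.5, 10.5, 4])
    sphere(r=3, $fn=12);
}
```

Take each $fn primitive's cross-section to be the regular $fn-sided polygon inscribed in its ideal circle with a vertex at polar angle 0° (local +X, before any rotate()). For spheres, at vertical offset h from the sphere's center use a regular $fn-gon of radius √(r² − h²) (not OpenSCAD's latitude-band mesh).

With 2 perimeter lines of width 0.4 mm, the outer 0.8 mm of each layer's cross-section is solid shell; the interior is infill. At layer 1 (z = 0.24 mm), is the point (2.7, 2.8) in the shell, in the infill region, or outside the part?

At z = 0.24 mm: the cube (footprint 5×5) is included at this height; the cube at (15.5, -2) does not reach this height (z outside [22, 33]); the sphere at (-2.5, 10.5) is not intersected at this z (|z−center|=3.760 > r=3); Combining (union): only the 5×5 cube is present, so the union is just that shape — 1 connected region. Overall, the cross-section is a single solid region. The nearest boundary edge runs (5.00, 5.00)→(0.00, 5.00); distance from the point to it = 2.20 mm. The point is inside the cross-section and 2.20 mm from the nearest boundary — more than the 0.8 mm shell width (2 × 0.4), so it's in the infill interior.

infill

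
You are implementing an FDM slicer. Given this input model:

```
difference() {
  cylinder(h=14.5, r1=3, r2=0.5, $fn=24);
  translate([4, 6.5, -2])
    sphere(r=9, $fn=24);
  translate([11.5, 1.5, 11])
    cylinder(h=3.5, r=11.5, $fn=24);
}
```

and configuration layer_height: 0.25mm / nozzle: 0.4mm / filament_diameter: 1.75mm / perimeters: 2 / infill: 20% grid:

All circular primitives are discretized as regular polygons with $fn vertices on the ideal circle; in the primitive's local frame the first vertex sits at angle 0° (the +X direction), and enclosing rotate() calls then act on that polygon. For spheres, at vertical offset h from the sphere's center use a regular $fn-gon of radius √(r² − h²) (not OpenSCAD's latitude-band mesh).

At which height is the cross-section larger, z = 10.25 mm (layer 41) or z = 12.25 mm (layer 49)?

layer 41 (z = 10.25 mm)

Layer 41 (z = 10.25): the cone: at t=0.707 of its height the radius interpolates to r₁+(r₂−r₁)t = 1.233, giving a regular 24-gon of that circumradius (area = (24/2)·1.233²·sin(360°/24) = 4.72 mm²); the sphere at (4, 6.5) is not intersected at this z (|z−center|=12.250 > r=9); the cylinder at (11.5, 1.5) is absent (z outside [11, 14.5]); Taking the first minus the rest: none of the subtracted shapes is present at this height, so the cone is unchanged — area = 4.72 mm². So its area = 4.72 mm². Layer 49 (z = 12.25): the cone (r1=3→r2=0.5) has section circumradius 0.888 here — a regular 24-gon (area = (24/2)·0.888²·sin(360°/24) = 2.45 mm²); the sphere at (4, 6.5) does not reach this height (|z−center|=14.250 > r=9); the r=11.5 cylinder at (11.5, 1.5) gives a regular 24-gon of circumradius 11.5 (constant along its height) (area = (24/2)·11.500²·sin(360°/24) = 410.75 mm²); Subtracting the remaining from the first: starting from the cone (2.45 mm²), the r=11.5 cylinder at (11.5, 1.5) partially overlaps it — only the 0.88 mm² overlap (of its 410.75 mm²) is removed, clipping the outline — area = 1.57 mm². So its area = 1.57 mm². Layer 41 is larger (4.72 vs 1.57 mm²).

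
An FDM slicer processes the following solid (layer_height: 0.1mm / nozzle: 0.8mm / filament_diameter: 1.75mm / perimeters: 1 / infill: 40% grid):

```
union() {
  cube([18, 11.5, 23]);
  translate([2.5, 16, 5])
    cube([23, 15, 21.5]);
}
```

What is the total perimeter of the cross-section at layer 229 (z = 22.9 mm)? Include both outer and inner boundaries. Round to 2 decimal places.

135.00 mm

At z = 22.9 mm: the cube is present — its section is the full 18×11.5 rectangle (perimeter 59.00 mm); the cube at (2.5, 16) (footprint 23×15) is included at this height (perimeter 76.00 mm); Combining (union): the 2 present regions are separate (no shared area or edge), so areas and boundary lengths simply add and each stays a separate island — boundary = 135.00 mm. Overall, the cross-section has 2 separate islands. Total boundary length (outer) = 135.00 mm.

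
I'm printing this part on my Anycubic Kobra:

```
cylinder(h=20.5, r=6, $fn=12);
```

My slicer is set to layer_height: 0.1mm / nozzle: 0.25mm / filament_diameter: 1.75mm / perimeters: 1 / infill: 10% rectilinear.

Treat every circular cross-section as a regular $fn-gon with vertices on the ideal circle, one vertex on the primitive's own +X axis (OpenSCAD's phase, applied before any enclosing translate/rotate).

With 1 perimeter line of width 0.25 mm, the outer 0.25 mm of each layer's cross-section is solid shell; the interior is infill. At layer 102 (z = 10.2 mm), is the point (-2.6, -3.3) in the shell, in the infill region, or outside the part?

At z = 10.2 mm: the r=6 cylinder gives a regular 12-gon of circumradius 6 (constant along its height). Overall, the cross-section is a single solid region. The nearest boundary edge runs (-5.20, -3.00)→(-3.00, -5.20); distance from the point to it = 1.62 mm. The point is inside the cross-section and 1.62 mm from the nearest boundary — more than the 0.25 mm shell width (1 × 0.25), so it's in the infill interior.

infill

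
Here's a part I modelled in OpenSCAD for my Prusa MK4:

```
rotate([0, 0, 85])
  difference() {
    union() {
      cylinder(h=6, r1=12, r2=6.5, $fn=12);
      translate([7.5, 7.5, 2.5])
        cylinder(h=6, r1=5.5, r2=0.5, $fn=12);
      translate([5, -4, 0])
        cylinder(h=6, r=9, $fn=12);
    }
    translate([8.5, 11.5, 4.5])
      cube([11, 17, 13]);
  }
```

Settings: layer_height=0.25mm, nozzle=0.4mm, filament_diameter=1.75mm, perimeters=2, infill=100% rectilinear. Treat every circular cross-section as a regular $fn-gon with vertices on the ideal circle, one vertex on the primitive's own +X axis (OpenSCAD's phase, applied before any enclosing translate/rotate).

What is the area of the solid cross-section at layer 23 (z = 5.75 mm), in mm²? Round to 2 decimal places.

At z = 5.75 mm: the cone (r1=12→r2=6.5) has section circumradius 6.729 here — a regular 12-gon (area = (12/2)·6.729²·sin(360°/12) = 135.85 mm²); the cone at (7.5, 7.5) (r1=5.5→r2=0.5) has section circumradius 2.792 here — a regular 12-gon (area = (12/2)·2.792²·sin(360°/12) = 23.38 mm²); the r=9 cylinder at (5, -4) gives a regular 12-gon of circumradius 9 (constant along its height) (area = (12/2)·9.000²·sin(360°/12) = 243.00 mm²); Merging all regions: the regions partially overlap — summed areas 402.23 mm² minus the doubly-counted overlap 87.46 mm² gives 314.76 mm² — area = 314.76 mm²; the 11×17 cube at (8.5, 11.5) contributes its full rectangle (area 187.00 mm²); Taking the first minus the rest: starting from the result so far (314.76 mm²), the 11×17 cube at (8.5, 11.5) misses the remaining region (no effect) — area = 314.76 mm²; (whole slice rotated 85° about Z — lengths, areas and connectivity unchanged). Overall, the cross-section has 2 separate islands. Net area = 314.76 mm².

314.76 mm²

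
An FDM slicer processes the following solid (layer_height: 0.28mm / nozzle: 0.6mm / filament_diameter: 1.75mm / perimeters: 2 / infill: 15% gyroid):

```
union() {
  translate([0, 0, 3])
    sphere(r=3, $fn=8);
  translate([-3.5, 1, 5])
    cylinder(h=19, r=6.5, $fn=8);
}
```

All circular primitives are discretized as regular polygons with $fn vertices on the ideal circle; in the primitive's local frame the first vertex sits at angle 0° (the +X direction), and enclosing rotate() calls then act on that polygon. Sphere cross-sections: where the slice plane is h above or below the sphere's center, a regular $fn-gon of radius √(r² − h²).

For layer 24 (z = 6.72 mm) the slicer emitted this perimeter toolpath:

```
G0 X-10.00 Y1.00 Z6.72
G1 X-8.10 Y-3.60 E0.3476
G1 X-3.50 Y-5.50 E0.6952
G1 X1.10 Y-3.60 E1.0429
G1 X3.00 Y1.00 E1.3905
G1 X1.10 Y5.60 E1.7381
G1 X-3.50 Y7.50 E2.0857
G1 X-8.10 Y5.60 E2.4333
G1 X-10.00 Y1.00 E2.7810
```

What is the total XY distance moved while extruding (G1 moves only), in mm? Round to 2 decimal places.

39.82 mm

Sum the Euclidean lengths of each G1 segment: total = 39.82 mm.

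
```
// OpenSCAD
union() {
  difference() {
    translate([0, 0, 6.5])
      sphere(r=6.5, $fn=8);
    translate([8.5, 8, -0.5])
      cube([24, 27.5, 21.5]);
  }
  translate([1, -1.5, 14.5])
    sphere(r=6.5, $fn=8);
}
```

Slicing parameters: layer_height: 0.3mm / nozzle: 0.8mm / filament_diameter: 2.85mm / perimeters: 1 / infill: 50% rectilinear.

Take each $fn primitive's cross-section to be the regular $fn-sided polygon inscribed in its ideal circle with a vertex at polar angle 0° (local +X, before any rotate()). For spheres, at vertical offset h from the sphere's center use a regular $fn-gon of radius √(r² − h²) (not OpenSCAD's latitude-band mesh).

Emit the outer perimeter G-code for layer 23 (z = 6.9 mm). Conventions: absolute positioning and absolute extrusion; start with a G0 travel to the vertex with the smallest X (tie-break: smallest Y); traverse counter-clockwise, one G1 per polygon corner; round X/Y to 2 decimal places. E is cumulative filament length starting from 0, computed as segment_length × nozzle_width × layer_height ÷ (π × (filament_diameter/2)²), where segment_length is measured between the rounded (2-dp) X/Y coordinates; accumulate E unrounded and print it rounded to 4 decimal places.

G0 X-6.49 Y0.00 Z6.90
G1 X-4.59 Y-4.59 E0.1869
G1 X0.00 Y-6.49 E0.3738
G1 X4.59 Y-4.59 E0.5607
G1 X6.49 Y0.00 E0.7476
G1 X4.59 Y4.59 E0.9345
G1 X0.00 Y6.49 E1.1213
G1 X-4.59 Y4.59 E1.3082
G1 X-6.49 Y0.00 E1.4951

At z = 6.9 mm: the r=6.5 sphere slices to a regular 8-gon of circumradius 6.488 (√(r²−h²) with h=0.4 from center); the cube at (8.5, 8) (footprint 24×27.5) is included at this height; Subtracting the remaining from the first: starting from the r=6.5 sphere, the 24×27.5 cube at (8.5, 8) misses the remaining region (no effect) — 1 connected region; the sphere at (1, -1.5) does not reach this height (|z−center|=7.600 > r=6.5); Combining (union): only the result so far is present, so the union is just that shape — 1 connected region. The outline is a single polygon with 8 vertices. Extrusion per mm of travel: 0.8 × 0.3 / (π × 1.425²) = 0.037621. Accumulating E over each segment gives final E = 1.4951.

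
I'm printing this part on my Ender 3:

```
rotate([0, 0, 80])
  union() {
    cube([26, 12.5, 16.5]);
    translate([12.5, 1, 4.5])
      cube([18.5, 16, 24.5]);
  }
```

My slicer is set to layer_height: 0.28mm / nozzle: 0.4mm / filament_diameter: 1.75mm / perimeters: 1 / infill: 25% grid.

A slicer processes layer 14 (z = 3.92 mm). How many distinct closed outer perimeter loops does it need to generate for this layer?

1

At z = 3.92 mm: the cube is present — its section is the full 26×12.5 rectangle; the cube at (12.5, 1) does not reach this height (z outside [4.5, 29]); Combining (union): only the 26×12.5 cube is present, so the union is just that shape — 1 connected region; (whole slice rotated 80° about Z — lengths, areas and connectivity unchanged). The result has 1 disconnected region.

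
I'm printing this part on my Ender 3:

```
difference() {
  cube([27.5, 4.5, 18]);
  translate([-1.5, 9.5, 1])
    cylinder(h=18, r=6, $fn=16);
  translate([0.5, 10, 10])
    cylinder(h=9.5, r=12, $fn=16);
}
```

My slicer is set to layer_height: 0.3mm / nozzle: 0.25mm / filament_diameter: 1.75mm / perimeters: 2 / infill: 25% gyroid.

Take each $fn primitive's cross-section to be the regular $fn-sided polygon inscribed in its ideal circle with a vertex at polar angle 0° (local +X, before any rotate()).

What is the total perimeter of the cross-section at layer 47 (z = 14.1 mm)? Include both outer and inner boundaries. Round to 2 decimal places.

At z = 14.1 mm: the cube (footprint 27.5×4.5) is included at this height (perimeter 64.00 mm); the cylinder at (-1.5, 9.5): section is a regular 16-gon, circumradius r=6 (perimeter = 2·16·6.000·sin(180°/16) = 37.46 mm); the r=12 cylinder at (0.5, 10) contributes a regular 16-gon of circumradius 12 (perimeter = 2·16·12.000·sin(180°/16) = 74.91 mm); Subtracting the remaining from the first: starting from the 27.5×4.5 cube, the r=6 cylinder at (-1.5, 9.5) partially overlaps it — only the 0.72 mm² overlap (of its 110.21 mm²) is removed, clipping the outline; the r=12 cylinder at (0.5, 10) partially overlaps it — only the 40.98 mm² overlap (of its 440.85 mm²) is removed, clipping the outline — boundary = 48.12 mm. Overall, the cross-section is a single solid region. Total boundary length (outer) = 48.12 mm.

48.12 mm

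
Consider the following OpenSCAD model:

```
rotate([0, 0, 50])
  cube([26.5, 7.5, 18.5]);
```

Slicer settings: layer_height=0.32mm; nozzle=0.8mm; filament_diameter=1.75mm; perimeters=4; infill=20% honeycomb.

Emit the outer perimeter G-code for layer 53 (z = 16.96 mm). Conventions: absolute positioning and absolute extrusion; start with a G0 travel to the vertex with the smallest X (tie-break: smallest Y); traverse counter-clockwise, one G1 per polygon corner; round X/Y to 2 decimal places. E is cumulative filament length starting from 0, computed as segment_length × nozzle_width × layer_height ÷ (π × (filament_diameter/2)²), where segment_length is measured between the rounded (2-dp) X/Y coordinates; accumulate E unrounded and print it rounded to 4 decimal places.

G0 X-5.75 Y4.82 Z16.96
G1 X0.00 Y0.00 E0.7986
G1 X17.03 Y20.30 E3.6187
G1 X11.29 Y25.12 E4.4165
G1 X-5.75 Y4.82 E7.2374

At z = 16.96 mm: the 26.5×7.5 cube contributes its full rectangle; (whole slice rotated 50° about Z — lengths, areas and connectivity unchanged). The outline is a single polygon with 4 vertices. Extrusion per mm of travel: 0.8 × 0.32 / (π × 0.875²) = 0.106432. Accumulating E over each segment gives final E = 7.2374.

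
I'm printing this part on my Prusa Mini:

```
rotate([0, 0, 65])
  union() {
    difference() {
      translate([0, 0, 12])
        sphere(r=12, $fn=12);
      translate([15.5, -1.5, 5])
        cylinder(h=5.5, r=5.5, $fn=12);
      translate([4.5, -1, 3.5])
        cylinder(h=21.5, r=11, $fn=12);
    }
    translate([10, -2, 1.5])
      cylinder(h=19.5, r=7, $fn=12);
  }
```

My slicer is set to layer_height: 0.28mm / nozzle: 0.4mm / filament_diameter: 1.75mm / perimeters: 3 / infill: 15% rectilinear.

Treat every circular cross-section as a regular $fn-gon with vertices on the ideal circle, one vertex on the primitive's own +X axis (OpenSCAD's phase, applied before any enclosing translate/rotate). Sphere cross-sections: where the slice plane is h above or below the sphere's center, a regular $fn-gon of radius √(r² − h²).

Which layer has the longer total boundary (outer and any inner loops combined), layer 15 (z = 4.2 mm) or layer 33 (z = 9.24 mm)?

Layer 15 (z = 4.2): the sphere: section is a regular 12-gon, circumradius = √(r²−h²) = √(12²−7.8²) = 9.119 (perimeter = 2·12·9.119·sin(180°/12) = 56.65 mm); the cylinder at (15.5, -1.5) is not intersected at this z (z outside [5, 10.5]); the r=11 cylinder at (4.5, -1) contributes a regular 12-gon of circumradius 11 (perimeter = 2·12·11.000·sin(180°/12) = 68.33 mm); After the difference (first − rest): starting from the r=12 sphere, the r=11 cylinder at (4.5, -1) partially overlaps it — only the 208.98 mm² overlap (of its 363.00 mm²) is removed, clipping the outline — boundary = 46.75 mm; the r=7 cylinder at (10, -2) gives a regular 12-gon of circumradius 7 (constant along its height) (perimeter = 2·12·7.000·sin(180°/12) = 43.48 mm); Merging all regions: the 2 present regions are separate (no shared area or edge), so areas and boundary lengths simply add and each stays a separate island — boundary = 90.23 mm; (rotated 65° about Z; rotation is an isometry so areas/perimeters/island counts are preserved). So its perimeter = 90.23 mm. Layer 33 (z = 9.24): the r=12 sphere slices to a regular 12-gon of circumradius 11.678 (√(r²−h²) with h=2.76 from center) (perimeter = 2·12·11.678·sin(180°/12) = 72.54 mm); the r=5.5 cylinder at (15.5, -1.5) contributes a regular 12-gon of circumradius 5.5 (perimeter = 2·12·5.500·sin(180°/12) = 34.16 mm); the r=11 cylinder at (4.5, -1) gives a regular 12-gon of circumradius 11 (constant along its height) (perimeter = 2·12·11.000·sin(180°/12) = 68.33 mm); Taking the first minus the rest: starting from the r=12 sphere, the r=5.5 cylinder at (15.5, -1.5) partially overlaps it — only the 4.76 mm² overlap (of its 90.75 mm²) is removed, clipping the outline; the r=11 cylinder at (4.5, -1) partially overlaps it — only the 278.68 mm² overlap (of its 363.00 mm²) is removed, clipping the outline — boundary = 78.20 mm; the r=7 cylinder at (10, -2) contributes a regular 12-gon of circumradius 7 (perimeter = 2·12·7.000·sin(180°/12) = 43.48 mm); Merging all regions: the 2 present regions are separate (no shared area or edge), so areas and boundary lengths simply add and each stays a separate island — boundary = 121.69 mm; (rotated 65° about Z; rotation is an isometry so areas/perimeters/island counts are preserved). So its perimeter = 121.69 mm. Layer 33 is larger (121.69 vs 90.23 mm).

layer 33 (z = 9.24 mm)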